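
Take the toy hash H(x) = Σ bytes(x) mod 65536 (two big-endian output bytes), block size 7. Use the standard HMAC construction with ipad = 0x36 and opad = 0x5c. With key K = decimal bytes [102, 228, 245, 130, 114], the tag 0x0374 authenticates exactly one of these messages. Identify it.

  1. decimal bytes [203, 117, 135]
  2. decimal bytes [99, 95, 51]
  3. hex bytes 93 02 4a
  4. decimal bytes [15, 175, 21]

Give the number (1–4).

Key decimal bytes [102, 228, 245, 130, 114] = 66 e4 f5 82 72 is 5 bytes ≤ B = 7; zero-pad to 7 bytes: K' = 66 e4 f5 82 72 00 00.
K' ⊕ ipad = 50 d2 c3 b4 44 36 36; K' ⊕ opad = 3a b8 a9 de 2e 5c 5c.
m1: inner = H(50 d2 c3 b4 44 36 36 cb 75 87) = 05 10; tag = H(3a b8 a9 de 2e 5c 5c 05 10) = 0374 ← matches
m2: inner = H(50 d2 c3 b4 44 36 36 63 5f 33) = 04 3e; tag = H(3a b8 a9 de 2e 5c 5c 04 3e) = 03a1
m3: inner = H(50 d2 c3 b4 44 36 36 93 02 4a) = 04 28; tag = H(3a b8 a9 de 2e 5c 5c 04 28) = 038b
m4: inner = H(50 d2 c3 b4 44 36 36 0f af 15) = 04 1c; tag = H(3a b8 a9 de 2e 5c 5c 04 1c) = 037f

1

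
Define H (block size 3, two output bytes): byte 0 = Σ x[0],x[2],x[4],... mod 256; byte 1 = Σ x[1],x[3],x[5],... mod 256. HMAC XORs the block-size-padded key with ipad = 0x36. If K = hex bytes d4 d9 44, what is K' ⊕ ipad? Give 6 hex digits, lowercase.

e2ef72

Key hex bytes d4 d9 44 is exactly B = 3 bytes: K' = d4 d9 44.
XOR each byte with 0x36: d4⊕36=e2, d9⊕36=ef, 44⊕36=72.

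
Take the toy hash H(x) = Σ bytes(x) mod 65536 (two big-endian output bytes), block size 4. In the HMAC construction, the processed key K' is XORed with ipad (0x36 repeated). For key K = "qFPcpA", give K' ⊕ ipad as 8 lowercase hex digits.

342d3636

Key "qFPcpA" = 71 46 50 63 70 41 is 6 bytes > B = 4, so hash it first: H(key) = 02 1b, then zero-pad to 4 bytes: K' = 02 1b 00 00.
XOR each byte with 0x36: 02⊕36=34, 1b⊕36=2d, 00⊕36=36, 00⊕36=36.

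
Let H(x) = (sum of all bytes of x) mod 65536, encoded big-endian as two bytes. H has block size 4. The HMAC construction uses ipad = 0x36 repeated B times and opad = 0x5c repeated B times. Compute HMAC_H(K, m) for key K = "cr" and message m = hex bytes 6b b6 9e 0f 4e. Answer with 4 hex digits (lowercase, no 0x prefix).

Key "cr" = 63 72 is 2 bytes ≤ B = 4; zero-pad to 4 bytes: K' = 63 72 00 00.
K' ⊕ ipad = 55 44 36 36.  K' ⊕ opad = 3f 2e 5c 5c.
Inner input = (K'⊕ipad) ∥ m = 55 44 36 36 ∥ 6b b6 9e 0f 4e.
Inner hash: sum = 85+68+54+54+107+182+158+15+78 = 801 → 03 21.
Outer input = (K'⊕opad) ∥ inner = 3f 2e 5c 5c ∥ 03 21.
Outer hash (tag): sum = 63+46+92+92+3+33 = 329 → 01 49.

0149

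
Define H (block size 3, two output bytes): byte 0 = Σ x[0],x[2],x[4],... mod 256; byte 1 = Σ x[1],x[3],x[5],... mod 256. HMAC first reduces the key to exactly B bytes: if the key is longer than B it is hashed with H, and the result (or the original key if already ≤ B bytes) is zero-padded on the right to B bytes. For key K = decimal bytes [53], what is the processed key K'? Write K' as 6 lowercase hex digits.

Key decimal bytes [53] = 35 is 1 byte ≤ B = 3; zero-pad to 3 bytes: K' = 35 00 00.

350000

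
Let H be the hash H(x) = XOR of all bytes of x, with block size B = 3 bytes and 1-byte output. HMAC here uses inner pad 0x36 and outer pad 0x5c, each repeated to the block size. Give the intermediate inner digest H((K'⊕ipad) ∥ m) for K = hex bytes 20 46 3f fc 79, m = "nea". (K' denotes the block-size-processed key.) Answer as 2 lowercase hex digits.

80

Key hex bytes 20 46 3f fc 79 is 5 bytes > B = 3, so hash it first: H(key) = dc, then zero-pad to 3 bytes: K' = dc 00 00.
K' ⊕ ipad = ea 36 36.
Inner input = ea 36 36 ∥ 6e 65 61.
Inner hash: XOR ea⊕36⊕36⊕6e⊕65⊕61 = 80.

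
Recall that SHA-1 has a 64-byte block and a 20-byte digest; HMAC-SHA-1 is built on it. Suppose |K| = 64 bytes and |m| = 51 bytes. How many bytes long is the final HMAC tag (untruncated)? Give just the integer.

The tag is one SHA-1 digest: 20 bytes.

20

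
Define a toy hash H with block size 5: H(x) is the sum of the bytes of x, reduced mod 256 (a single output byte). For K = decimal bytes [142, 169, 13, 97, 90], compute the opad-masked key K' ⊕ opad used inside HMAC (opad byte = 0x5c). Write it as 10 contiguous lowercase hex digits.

Key decimal bytes [142, 169, 13, 97, 90] = 8e a9 0d 61 5a is exactly B = 5 bytes: K' = 8e a9 0d 61 5a.
XOR each byte with 0x5c: 8e⊕5c=d2, a9⊕5c=f5, 0d⊕5c=51, 61⊕5c=3d, 5a⊕5c=06.

d2f5513d06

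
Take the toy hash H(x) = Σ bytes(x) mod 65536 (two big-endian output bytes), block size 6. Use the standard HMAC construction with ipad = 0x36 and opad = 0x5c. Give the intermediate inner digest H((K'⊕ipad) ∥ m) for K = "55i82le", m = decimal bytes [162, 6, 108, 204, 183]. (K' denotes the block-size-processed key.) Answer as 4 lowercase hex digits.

03db

Key "55i82le" = 35 35 69 38 32 6c 65 is 7 bytes > B = 6, so hash it first: H(key) = 02 0e, then zero-pad to 6 bytes: K' = 02 0e 00 00 00 00.
K' ⊕ ipad = 34 38 36 36 36 36.
Inner input = 34 38 36 36 36 36 ∥ a2 06 6c cc b7.
Inner hash: sum = 52+56+54+54+54+54+162+6+108+204+183 = 987 → 03 db.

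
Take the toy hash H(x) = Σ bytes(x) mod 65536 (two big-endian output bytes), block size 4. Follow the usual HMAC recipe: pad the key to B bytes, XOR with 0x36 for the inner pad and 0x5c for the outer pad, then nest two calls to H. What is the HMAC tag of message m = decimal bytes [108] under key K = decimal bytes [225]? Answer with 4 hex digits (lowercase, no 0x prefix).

Key decimal bytes [225] = e1 is 1 byte ≤ B = 4; zero-pad to 4 bytes: K' = e1 00 00 00.
K' ⊕ ipad = d7 36 36 36.  K' ⊕ opad = bd 5c 5c 5c.
Inner input = (K'⊕ipad) ∥ m = d7 36 36 36 ∥ 6c.
Inner hash: sum = 215+54+54+54+108 = 485 → 01 e5.
Outer input = (K'⊕opad) ∥ inner = bd 5c 5c 5c ∥ 01 e5.
Outer hash (tag): sum = 189+92+92+92+1+229 = 695 → 02 b7.

02b7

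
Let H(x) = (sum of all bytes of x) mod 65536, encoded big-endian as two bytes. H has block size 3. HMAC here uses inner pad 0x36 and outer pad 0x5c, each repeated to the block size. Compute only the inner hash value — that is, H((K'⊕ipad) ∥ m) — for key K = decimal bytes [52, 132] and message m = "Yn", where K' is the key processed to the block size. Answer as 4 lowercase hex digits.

Key decimal bytes [52, 132] = 34 84 is 2 bytes ≤ B = 3; zero-pad to 3 bytes: K' = 34 84 00.
K' ⊕ ipad = 02 b2 36.
Inner input = 02 b2 36 ∥ 59 6e.
Inner hash: sum = 2+178+54+89+110 = 433 → 01 b1.

01b1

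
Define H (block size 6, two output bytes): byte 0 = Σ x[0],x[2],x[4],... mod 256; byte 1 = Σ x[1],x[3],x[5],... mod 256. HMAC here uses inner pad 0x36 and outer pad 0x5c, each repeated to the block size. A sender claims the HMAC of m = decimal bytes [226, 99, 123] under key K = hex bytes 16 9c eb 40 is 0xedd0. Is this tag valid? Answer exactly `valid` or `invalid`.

Key hex bytes 16 9c eb 40 is 4 bytes ≤ B = 6; zero-pad to 6 bytes: K' = 16 9c eb 40 00 00.
K' ⊕ ipad = 20 aa dd 76 36 36; K' ⊕ opad = 4a c0 b7 1c 5c 5c.
Inner hash: even-index sum = 656 mod 256 = 144; odd-index sum = 441 mod 256 = 185 → 90 b9.
Outer hash (recomputed tag): even-index sum = 493 mod 256 = 237; odd-index sum = 497 mod 256 = 241 → ed f1.
Recomputed tag = edf1; claimed = edd0 → mismatch.

invalid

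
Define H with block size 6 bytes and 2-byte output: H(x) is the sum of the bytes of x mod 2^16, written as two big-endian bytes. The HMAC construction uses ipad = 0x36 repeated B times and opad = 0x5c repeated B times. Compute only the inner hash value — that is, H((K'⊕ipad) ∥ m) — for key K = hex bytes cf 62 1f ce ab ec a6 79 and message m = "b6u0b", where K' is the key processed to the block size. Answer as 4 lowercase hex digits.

038b

Key hex bytes cf 62 1f ce ab ec a6 79 is 8 bytes > B = 6, so hash it first: H(key) = 04 d4, then zero-pad to 6 bytes: K' = 04 d4 00 00 00 00.
K' ⊕ ipad = 32 e2 36 36 36 36.
Inner input = 32 e2 36 36 36 36 ∥ 62 36 75 30 62.
Inner hash: sum = 50+226+54+54+54+54+98+54+117+48+98 = 907 → 03 8b.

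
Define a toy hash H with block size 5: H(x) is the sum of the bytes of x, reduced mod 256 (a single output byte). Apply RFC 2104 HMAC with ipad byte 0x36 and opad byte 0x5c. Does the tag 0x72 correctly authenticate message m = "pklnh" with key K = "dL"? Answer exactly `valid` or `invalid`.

Key "dL" = 64 4c is 2 bytes ≤ B = 5; zero-pad to 5 bytes: K' = 64 4c 00 00 00.
K' ⊕ ipad = 52 7a 36 36 36; K' ⊕ opad = 38 10 5c 5c 5c.
Inner hash: sum = 82+122+54+54+54+112+107+108+110+104 = 907; mod 256 = 139 → 8b.
Outer hash (recomputed tag): sum = 56+16+92+92+92+139 = 487; mod 256 = 231 → e7.
Recomputed tag = e7; claimed = 72 → mismatch.

invalid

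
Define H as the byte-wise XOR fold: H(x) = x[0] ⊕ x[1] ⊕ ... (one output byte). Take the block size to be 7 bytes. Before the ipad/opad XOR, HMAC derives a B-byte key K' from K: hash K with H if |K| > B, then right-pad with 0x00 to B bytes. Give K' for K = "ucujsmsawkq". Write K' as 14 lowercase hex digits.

|K| = 11 > B = 7, so first hash the key.
H(K): XOR 75⊕63⊕75⊕6a⊕73⊕6d⊕73⊕61⊕77⊕6b⊕71 = 68.
Zero-pad H(K) = 68 to 7 bytes: K' = 68 00 00 00 00 00 00.

68000000000000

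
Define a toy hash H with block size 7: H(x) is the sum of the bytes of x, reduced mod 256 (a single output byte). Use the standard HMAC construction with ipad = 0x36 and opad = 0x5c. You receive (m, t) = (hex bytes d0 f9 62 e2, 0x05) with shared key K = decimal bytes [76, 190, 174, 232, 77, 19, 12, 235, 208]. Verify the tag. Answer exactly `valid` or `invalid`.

Key decimal bytes [76, 190, 174, 232, 77, 19, 12, 235, 208] = 4c be ae e8 4d 13 0c eb d0 is 9 bytes > B = 7, so hash it first: H(key) = c7, then zero-pad to 7 bytes: K' = c7 00 00 00 00 00 00.
K' ⊕ ipad = f1 36 36 36 36 36 36; K' ⊕ opad = 9b 5c 5c 5c 5c 5c 5c.
Inner hash: sum = 241+54+54+54+54+54+54+208+249+98+226 = 1346; mod 256 = 66 → 42.
Outer hash (recomputed tag): sum = 155+92+92+92+92+92+92+66 = 773; mod 256 = 5 → 05.
Recomputed tag = 05; claimed = 05 → match.

valid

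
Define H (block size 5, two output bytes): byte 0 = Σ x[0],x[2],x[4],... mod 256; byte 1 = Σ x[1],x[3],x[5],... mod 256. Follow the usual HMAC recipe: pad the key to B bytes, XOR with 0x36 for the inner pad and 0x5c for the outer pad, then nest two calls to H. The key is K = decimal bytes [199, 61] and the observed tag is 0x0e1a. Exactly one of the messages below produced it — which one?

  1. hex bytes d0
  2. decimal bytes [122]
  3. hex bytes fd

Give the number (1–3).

Key decimal bytes [199, 61] = c7 3d is 2 bytes ≤ B = 5; zero-pad to 5 bytes: K' = c7 3d 00 00 00.
K' ⊕ ipad = f1 0b 36 36 36; K' ⊕ opad = 9b 61 5c 5c 5c.
m1: inner = H(f1 0b 36 36 36 d0) = 5d 11; tag = H(9b 61 5c 5c 5c 5d 11) = 641a
m2: inner = H(f1 0b 36 36 36 7a) = 5d bb; tag = H(9b 61 5c 5c 5c 5d bb) = 0e1a ← matches
m3: inner = H(f1 0b 36 36 36 fd) = 5d 3e; tag = H(9b 61 5c 5c 5c 5d 3e) = 911a

2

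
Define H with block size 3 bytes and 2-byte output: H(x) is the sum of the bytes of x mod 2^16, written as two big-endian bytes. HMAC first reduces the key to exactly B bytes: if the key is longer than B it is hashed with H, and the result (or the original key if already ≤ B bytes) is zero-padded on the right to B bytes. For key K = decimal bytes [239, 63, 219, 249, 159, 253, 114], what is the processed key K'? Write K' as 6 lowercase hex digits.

|K| = 7 > B = 3, so first hash the key.
H(K): sum = 239+63+219+249+159+253+114 = 1296 → 05 10.
Zero-pad H(K) = 05 10 to 3 bytes: K' = 05 10 00.

051000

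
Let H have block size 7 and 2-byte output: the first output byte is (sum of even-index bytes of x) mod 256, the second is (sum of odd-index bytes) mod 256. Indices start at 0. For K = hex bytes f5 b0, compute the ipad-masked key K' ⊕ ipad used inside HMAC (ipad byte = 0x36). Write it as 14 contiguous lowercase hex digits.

Key hex bytes f5 b0 is 2 bytes ≤ B = 7; zero-pad to 7 bytes: K' = f5 b0 00 00 00 00 00.
XOR each byte with 0x36: f5⊕36=c3, b0⊕36=86, 00⊕36=36, 00⊕36=36, 00⊕36=36, 00⊕36=36, 00⊕36=36.

c3863636363636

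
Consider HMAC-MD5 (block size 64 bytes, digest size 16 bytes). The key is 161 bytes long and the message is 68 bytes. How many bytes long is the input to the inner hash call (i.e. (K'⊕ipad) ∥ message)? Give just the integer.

Key is 161 > 64 bytes, so it is hashed to 16 bytes then zero-padded to 64: |K'| = 64.
Inner input = (K'⊕ipad) ∥ m → 64 + 68 = 132 bytes.

132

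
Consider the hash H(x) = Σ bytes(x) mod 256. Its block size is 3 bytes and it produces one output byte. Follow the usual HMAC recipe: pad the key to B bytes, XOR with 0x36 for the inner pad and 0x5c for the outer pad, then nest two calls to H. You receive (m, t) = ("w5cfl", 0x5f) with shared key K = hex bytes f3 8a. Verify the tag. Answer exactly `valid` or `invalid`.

invalid

Key hex bytes f3 8a is 2 bytes ≤ B = 3; zero-pad to 3 bytes: K' = f3 8a 00.
K' ⊕ ipad = c5 bc 36; K' ⊕ opad = af d6 5c.
Inner hash: sum = 197+188+54+119+53+99+102+108 = 920; mod 256 = 152 → 98.
Outer hash (recomputed tag): sum = 175+214+92+152 = 633; mod 256 = 121 → 79.
Recomputed tag = 79; claimed = 5f → mismatch.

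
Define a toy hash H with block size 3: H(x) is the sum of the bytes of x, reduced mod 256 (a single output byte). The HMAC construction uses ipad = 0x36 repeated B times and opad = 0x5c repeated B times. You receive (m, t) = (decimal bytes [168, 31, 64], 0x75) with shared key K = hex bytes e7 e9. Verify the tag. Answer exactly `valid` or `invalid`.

invalid

Key hex bytes e7 e9 is 2 bytes ≤ B = 3; zero-pad to 3 bytes: K' = e7 e9 00.
K' ⊕ ipad = d1 df 36; K' ⊕ opad = bb b5 5c.
Inner hash: sum = 209+223+54+168+31+64 = 749; mod 256 = 237 → ed.
Outer hash (recomputed tag): sum = 187+181+92+237 = 697; mod 256 = 185 → b9.
Recomputed tag = b9; claimed = 75 → mismatch.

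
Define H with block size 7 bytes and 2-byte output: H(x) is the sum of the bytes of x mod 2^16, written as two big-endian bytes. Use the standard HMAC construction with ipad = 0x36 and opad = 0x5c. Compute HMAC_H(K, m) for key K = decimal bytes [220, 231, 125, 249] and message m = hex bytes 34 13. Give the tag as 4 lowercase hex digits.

03d6

Key decimal bytes [220, 231, 125, 249] = dc e7 7d f9 is 4 bytes ≤ B = 7; zero-pad to 7 bytes: K' = dc e7 7d f9 00 00 00.
K' ⊕ ipad = ea d1 4b cf 36 36 36.  K' ⊕ opad = 80 bb 21 a5 5c 5c 5c.
Inner input = (K'⊕ipad) ∥ m = ea d1 4b cf 36 36 36 ∥ 34 13.
Inner hash: sum = 234+209+75+207+54+54+54+52+19 = 958 → 03 be.
Outer input = (K'⊕opad) ∥ inner = 80 bb 21 a5 5c 5c 5c ∥ 03 be.
Outer hash (tag): sum = 128+187+33+165+92+92+92+3+190 = 982 → 03 d6.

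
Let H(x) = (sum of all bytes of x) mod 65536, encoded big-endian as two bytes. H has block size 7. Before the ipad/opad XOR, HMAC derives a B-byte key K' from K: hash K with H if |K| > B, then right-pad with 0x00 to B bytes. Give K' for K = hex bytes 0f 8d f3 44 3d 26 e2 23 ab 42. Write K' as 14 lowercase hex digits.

|K| = 10 > B = 7, so first hash the key.
H(K): sum = 15+141+243+68+61+38+226+35+171+66 = 1064 → 04 28.
Zero-pad H(K) = 04 28 to 7 bytes: K' = 04 28 00 00 00 00 00.

04280000000000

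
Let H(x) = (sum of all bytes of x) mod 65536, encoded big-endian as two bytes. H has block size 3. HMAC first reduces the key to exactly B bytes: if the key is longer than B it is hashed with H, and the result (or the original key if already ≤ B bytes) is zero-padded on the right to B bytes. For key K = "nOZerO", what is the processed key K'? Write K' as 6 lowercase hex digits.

|K| = 6 > B = 3, so first hash the key.
H(K): sum = 110+79+90+101+114+79 = 573 → 02 3d.
Zero-pad H(K) = 02 3d to 3 bytes: K' = 02 3d 00.

023d00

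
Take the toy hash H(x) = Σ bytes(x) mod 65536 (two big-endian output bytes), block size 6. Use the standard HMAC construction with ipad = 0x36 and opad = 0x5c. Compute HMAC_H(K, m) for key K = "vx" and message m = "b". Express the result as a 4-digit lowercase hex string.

0287

Key "vx" = 76 78 is 2 bytes ≤ B = 6; zero-pad to 6 bytes: K' = 76 78 00 00 00 00.
K' ⊕ ipad = 40 4e 36 36 36 36.  K' ⊕ opad = 2a 24 5c 5c 5c 5c.
Inner input = (K'⊕ipad) ∥ m = 40 4e 36 36 36 36 ∥ 62.
Inner hash: sum = 64+78+54+54+54+54+98 = 456 → 01 c8.
Outer input = (K'⊕opad) ∥ inner = 2a 24 5c 5c 5c 5c ∥ 01 c8.
Outer hash (tag): sum = 42+36+92+92+92+92+1+200 = 647 → 02 87.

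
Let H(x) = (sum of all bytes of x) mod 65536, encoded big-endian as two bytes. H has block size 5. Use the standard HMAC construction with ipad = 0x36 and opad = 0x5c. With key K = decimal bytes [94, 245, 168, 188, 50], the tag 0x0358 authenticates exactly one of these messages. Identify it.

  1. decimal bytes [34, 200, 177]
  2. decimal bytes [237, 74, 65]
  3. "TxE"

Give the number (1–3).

Key decimal bytes [94, 245, 168, 188, 50] = 5e f5 a8 bc 32 is exactly B = 5 bytes: K' = 5e f5 a8 bc 32.
K' ⊕ ipad = 68 c3 9e 8a 04; K' ⊕ opad = 02 a9 f4 e0 6e.
m1: inner = H(68 c3 9e 8a 04 22 c8 b1) = 03 f2; tag = H(02 a9 f4 e0 6e 03 f2) = 03e2
m2: inner = H(68 c3 9e 8a 04 ed 4a 41) = 03 cf; tag = H(02 a9 f4 e0 6e 03 cf) = 03bf
m3: inner = H(68 c3 9e 8a 04 54 78 45) = 03 68; tag = H(02 a9 f4 e0 6e 03 68) = 0358 ← matches

3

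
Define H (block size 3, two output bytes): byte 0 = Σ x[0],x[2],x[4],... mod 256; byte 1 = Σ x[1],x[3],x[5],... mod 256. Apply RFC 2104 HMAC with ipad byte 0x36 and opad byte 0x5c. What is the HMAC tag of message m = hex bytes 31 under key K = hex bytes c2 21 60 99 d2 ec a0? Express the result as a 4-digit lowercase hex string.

e5d2

Key hex bytes c2 21 60 99 d2 ec a0 is 7 bytes > B = 3, so hash it first: H(key) = 94 a6, then zero-pad to 3 bytes: K' = 94 a6 00.
K' ⊕ ipad = a2 90 36.  K' ⊕ opad = c8 fa 5c.
Inner input = (K'⊕ipad) ∥ m = a2 90 36 ∥ 31.
Inner hash: even-index sum = 216 mod 256 = 216; odd-index sum = 193 mod 256 = 193 → d8 c1.
Outer input = (K'⊕opad) ∥ inner = c8 fa 5c ∥ d8 c1.
Outer hash (tag): even-index sum = 485 mod 256 = 229; odd-index sum = 466 mod 256 = 210 → e5 d2.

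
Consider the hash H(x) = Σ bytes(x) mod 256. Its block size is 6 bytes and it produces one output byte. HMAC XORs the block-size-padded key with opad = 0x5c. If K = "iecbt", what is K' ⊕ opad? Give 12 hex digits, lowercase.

35393f3e285c

Key "iecbt" = 69 65 63 62 74 is 5 bytes ≤ B = 6; zero-pad to 6 bytes: K' = 69 65 63 62 74 00.
XOR each byte with 0x5c: 69⊕5c=35, 65⊕5c=39, 63⊕5c=3f, 62⊕5c=3e, 74⊕5c=28, 00⊕5c=5c.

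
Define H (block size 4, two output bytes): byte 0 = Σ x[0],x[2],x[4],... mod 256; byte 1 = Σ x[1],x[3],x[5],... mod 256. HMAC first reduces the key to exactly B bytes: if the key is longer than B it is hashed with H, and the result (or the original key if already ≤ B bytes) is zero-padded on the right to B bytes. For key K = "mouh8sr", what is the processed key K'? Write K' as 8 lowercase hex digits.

8c4a0000

|K| = 7 > B = 4, so first hash the key.
H(K): even-index sum = 396 mod 256 = 140; odd-index sum = 330 mod 256 = 74 → 8c 4a.
Zero-pad H(K) = 8c 4a to 4 bytes: K' = 8c 4a 00 00.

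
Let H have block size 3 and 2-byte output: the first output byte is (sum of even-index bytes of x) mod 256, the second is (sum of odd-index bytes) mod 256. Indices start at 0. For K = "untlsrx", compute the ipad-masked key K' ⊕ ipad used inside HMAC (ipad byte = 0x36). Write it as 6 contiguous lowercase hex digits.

Key "untlsrx" = 75 6e 74 6c 73 72 78 is 7 bytes > B = 3, so hash it first: H(key) = d4 4c, then zero-pad to 3 bytes: K' = d4 4c 00.
XOR each byte with 0x36: d4⊕36=e2, 4c⊕36=7a, 00⊕36=36.

e27a36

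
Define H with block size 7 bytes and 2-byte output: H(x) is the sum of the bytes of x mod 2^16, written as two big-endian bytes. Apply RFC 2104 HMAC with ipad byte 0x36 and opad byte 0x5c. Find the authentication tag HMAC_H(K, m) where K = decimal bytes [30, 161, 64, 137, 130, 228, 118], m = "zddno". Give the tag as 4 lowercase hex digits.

04ce

Key decimal bytes [30, 161, 64, 137, 130, 228, 118] = 1e a1 40 89 82 e4 76 is exactly B = 7 bytes: K' = 1e a1 40 89 82 e4 76.
K' ⊕ ipad = 28 97 76 bf b4 d2 40.  K' ⊕ opad = 42 fd 1c d5 de b8 2a.
Inner input = (K'⊕ipad) ∥ m = 28 97 76 bf b4 d2 40 ∥ 7a 64 64 6e 6f.
Inner hash: sum = 40+151+118+191+180+210+64+122+100+100+110+111 = 1497 → 05 d9.
Outer input = (K'⊕opad) ∥ inner = 42 fd 1c d5 de b8 2a ∥ 05 d9.
Outer hash (tag): sum = 66+253+28+213+222+184+42+5+217 = 1230 → 04 ce.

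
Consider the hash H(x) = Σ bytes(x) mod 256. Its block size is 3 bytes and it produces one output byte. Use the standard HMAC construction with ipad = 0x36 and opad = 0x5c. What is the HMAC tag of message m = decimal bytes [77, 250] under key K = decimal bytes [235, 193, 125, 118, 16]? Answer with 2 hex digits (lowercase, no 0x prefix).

f7

Key decimal bytes [235, 193, 125, 118, 16] = eb c1 7d 76 10 is 5 bytes > B = 3, so hash it first: H(key) = af, then zero-pad to 3 bytes: K' = af 00 00.
K' ⊕ ipad = 99 36 36.  K' ⊕ opad = f3 5c 5c.
Inner input = (K'⊕ipad) ∥ m = 99 36 36 ∥ 4d fa.
Inner hash: sum = 153+54+54+77+250 = 588; mod 256 = 76 → 4c.
Outer input = (K'⊕opad) ∥ inner = f3 5c 5c ∥ 4c.
Outer hash (tag): sum = 243+92+92+76 = 503; mod 256 = 247 → f7.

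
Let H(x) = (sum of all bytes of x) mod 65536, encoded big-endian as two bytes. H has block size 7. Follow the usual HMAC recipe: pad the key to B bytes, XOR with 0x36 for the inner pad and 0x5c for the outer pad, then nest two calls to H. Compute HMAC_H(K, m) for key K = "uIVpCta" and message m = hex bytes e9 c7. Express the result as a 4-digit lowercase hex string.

0122

Key "uIVpCta" = 75 49 56 70 43 74 61 is exactly B = 7 bytes: K' = 75 49 56 70 43 74 61.
K' ⊕ ipad = 43 7f 60 46 75 42 57.  K' ⊕ opad = 29 15 0a 2c 1f 28 3d.
Inner input = (K'⊕ipad) ∥ m = 43 7f 60 46 75 42 57 ∥ e9 c7.
Inner hash: sum = 67+127+96+70+117+66+87+233+199 = 1062 → 04 26.
Outer input = (K'⊕opad) ∥ inner = 29 15 0a 2c 1f 28 3d ∥ 04 26.
Outer hash (tag): sum = 41+21+10+44+31+40+61+4+38 = 290 → 01 22.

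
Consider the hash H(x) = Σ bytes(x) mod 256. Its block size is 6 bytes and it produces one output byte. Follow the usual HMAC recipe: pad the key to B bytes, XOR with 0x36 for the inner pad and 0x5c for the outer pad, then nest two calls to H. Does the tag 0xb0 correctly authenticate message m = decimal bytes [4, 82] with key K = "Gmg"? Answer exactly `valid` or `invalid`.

Key "Gmg" = 47 6d 67 is 3 bytes ≤ B = 6; zero-pad to 6 bytes: K' = 47 6d 67 00 00 00.
K' ⊕ ipad = 71 5b 51 36 36 36; K' ⊕ opad = 1b 31 3b 5c 5c 5c.
Inner hash: sum = 113+91+81+54+54+54+4+82 = 533; mod 256 = 21 → 15.
Outer hash (recomputed tag): sum = 27+49+59+92+92+92+21 = 432; mod 256 = 176 → b0.
Recomputed tag = b0; claimed = b0 → match.

valid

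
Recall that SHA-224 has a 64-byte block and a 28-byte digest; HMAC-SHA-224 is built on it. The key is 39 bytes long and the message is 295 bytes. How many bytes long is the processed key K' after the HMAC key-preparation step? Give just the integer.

64

Key is 39 ≤ 64 bytes, zero-padded: |K'| = 64.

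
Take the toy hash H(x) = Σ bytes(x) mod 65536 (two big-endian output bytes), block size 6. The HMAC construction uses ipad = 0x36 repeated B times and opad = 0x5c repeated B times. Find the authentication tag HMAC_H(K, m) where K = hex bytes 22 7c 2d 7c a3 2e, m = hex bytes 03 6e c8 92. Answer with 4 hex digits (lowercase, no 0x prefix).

Key hex bytes 22 7c 2d 7c a3 2e is exactly B = 6 bytes: K' = 22 7c 2d 7c a3 2e.
K' ⊕ ipad = 14 4a 1b 4a 95 18.  K' ⊕ opad = 7e 20 71 20 ff 72.
Inner input = (K'⊕ipad) ∥ m = 14 4a 1b 4a 95 18 ∥ 03 6e c8 92.
Inner hash: sum = 20+74+27+74+149+24+3+110+200+146 = 827 → 03 3b.
Outer input = (K'⊕opad) ∥ inner = 7e 20 71 20 ff 72 ∥ 03 3b.
Outer hash (tag): sum = 126+32+113+32+255+114+3+59 = 734 → 02 de.

02de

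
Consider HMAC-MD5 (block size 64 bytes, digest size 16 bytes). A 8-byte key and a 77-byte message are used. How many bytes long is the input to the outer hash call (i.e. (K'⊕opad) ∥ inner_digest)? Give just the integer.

80

Key is 8 ≤ 64 bytes, zero-padded: |K'| = 64.
Outer input = (K'⊕opad) ∥ H(inner) → 64 + 16 = 80 bytes.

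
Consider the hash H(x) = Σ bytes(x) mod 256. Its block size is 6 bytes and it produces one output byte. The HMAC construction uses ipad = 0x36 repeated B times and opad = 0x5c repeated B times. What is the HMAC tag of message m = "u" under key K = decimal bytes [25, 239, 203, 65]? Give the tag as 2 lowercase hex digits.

Key decimal bytes [25, 239, 203, 65] = 19 ef cb 41 is 4 bytes ≤ B = 6; zero-pad to 6 bytes: K' = 19 ef cb 41 00 00.
K' ⊕ ipad = 2f d9 fd 77 36 36.  K' ⊕ opad = 45 b3 97 1d 5c 5c.
Inner input = (K'⊕ipad) ∥ m = 2f d9 fd 77 36 36 ∥ 75.
Inner hash: sum = 47+217+253+119+54+54+117 = 861; mod 256 = 93 → 5d.
Outer input = (K'⊕opad) ∥ inner = 45 b3 97 1d 5c 5c ∥ 5d.
Outer hash (tag): sum = 69+179+151+29+92+92+93 = 705; mod 256 = 193 → c1.

c1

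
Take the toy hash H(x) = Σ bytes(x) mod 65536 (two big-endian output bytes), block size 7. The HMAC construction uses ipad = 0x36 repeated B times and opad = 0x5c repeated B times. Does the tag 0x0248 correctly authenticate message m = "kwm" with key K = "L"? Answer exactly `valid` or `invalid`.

Key "L" = 4c is 1 byte ≤ B = 7; zero-pad to 7 bytes: K' = 4c 00 00 00 00 00 00.
K' ⊕ ipad = 7a 36 36 36 36 36 36; K' ⊕ opad = 10 5c 5c 5c 5c 5c 5c.
Inner hash: sum = 122+54+54+54+54+54+54+107+119+109 = 781 → 03 0d.
Outer hash (recomputed tag): sum = 16+92+92+92+92+92+92+3+13 = 584 → 02 48.
Recomputed tag = 0248; claimed = 0248 → match.

valid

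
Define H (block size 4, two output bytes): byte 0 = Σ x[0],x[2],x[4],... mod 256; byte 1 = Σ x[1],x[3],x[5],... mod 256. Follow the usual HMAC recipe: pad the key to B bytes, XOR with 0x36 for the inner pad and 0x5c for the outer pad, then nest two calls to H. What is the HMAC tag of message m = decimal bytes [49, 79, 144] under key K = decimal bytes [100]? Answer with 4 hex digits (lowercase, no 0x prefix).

Key decimal bytes [100] = 64 is 1 byte ≤ B = 4; zero-pad to 4 bytes: K' = 64 00 00 00.
K' ⊕ ipad = 52 36 36 36.  K' ⊕ opad = 38 5c 5c 5c.
Inner input = (K'⊕ipad) ∥ m = 52 36 36 36 ∥ 31 4f 90.
Inner hash: even-index sum = 329 mod 256 = 73; odd-index sum = 187 mod 256 = 187 → 49 bb.
Outer input = (K'⊕opad) ∥ inner = 38 5c 5c 5c ∥ 49 bb.
Outer hash (tag): even-index sum = 221 mod 256 = 221; odd-index sum = 371 mod 256 = 115 → dd 73.

dd73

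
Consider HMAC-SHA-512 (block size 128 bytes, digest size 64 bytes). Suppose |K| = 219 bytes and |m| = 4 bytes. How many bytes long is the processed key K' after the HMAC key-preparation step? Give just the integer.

Key is 219 > 128 bytes, so it is hashed to 64 bytes then zero-padded to 128: |K'| = 128.

128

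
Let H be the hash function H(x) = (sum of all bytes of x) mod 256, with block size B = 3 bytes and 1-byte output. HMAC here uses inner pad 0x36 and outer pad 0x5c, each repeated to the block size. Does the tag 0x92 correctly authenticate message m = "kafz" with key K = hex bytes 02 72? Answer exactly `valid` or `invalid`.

Key hex bytes 02 72 is 2 bytes ≤ B = 3; zero-pad to 3 bytes: K' = 02 72 00.
K' ⊕ ipad = 34 44 36; K' ⊕ opad = 5e 2e 5c.
Inner hash: sum = 52+68+54+107+97+102+122 = 602; mod 256 = 90 → 5a.
Outer hash (recomputed tag): sum = 94+46+92+90 = 322; mod 256 = 66 → 42.
Recomputed tag = 42; claimed = 92 → mismatch.

invalid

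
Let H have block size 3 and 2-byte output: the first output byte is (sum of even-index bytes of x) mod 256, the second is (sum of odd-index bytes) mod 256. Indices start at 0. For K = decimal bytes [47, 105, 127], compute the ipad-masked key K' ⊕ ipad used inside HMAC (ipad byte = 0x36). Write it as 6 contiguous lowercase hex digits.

195f49

Key decimal bytes [47, 105, 127] = 2f 69 7f is exactly B = 3 bytes: K' = 2f 69 7f.
XOR each byte with 0x36: 2f⊕36=19, 69⊕36=5f, 7f⊕36=49.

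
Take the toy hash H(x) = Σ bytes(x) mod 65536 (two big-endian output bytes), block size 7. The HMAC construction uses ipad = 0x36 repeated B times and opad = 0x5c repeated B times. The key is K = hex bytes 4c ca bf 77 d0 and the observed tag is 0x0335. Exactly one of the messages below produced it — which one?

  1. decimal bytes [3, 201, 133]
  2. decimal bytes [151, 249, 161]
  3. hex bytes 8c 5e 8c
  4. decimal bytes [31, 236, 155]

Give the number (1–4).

Key hex bytes 4c ca bf 77 d0 is 5 bytes ≤ B = 7; zero-pad to 7 bytes: K' = 4c ca bf 77 d0 00 00.
K' ⊕ ipad = 7a fc 89 41 e6 36 36; K' ⊕ opad = 10 96 e3 2b 8c 5c 5c.
m1: inner = H(7a fc 89 41 e6 36 36 03 c9 85) = 04 e3; tag = H(10 96 e3 2b 8c 5c 5c 04 e3) = 03df
m2: inner = H(7a fc 89 41 e6 36 36 97 f9 a1) = 05 c3; tag = H(10 96 e3 2b 8c 5c 5c 05 c3) = 03c0
m3: inner = H(7a fc 89 41 e6 36 36 8c 5e 8c) = 05 08; tag = H(10 96 e3 2b 8c 5c 5c 05 08) = 0305
m4: inner = H(7a fc 89 41 e6 36 36 1f ec 9b) = 05 38; tag = H(10 96 e3 2b 8c 5c 5c 05 38) = 0335 ← matches

4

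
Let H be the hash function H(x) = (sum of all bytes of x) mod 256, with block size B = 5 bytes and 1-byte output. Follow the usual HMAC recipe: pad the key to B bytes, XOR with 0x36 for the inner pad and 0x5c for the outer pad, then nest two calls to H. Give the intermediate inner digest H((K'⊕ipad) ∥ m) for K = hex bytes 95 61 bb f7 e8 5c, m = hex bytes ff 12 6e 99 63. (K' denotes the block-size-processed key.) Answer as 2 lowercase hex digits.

Key hex bytes 95 61 bb f7 e8 5c is 6 bytes > B = 5, so hash it first: H(key) = ec, then zero-pad to 5 bytes: K' = ec 00 00 00 00.
K' ⊕ ipad = da 36 36 36 36.
Inner input = da 36 36 36 36 ∥ ff 12 6e 99 63.
Inner hash: sum = 218+54+54+54+54+255+18+110+153+99 = 1069; mod 256 = 45 → 2d.

2d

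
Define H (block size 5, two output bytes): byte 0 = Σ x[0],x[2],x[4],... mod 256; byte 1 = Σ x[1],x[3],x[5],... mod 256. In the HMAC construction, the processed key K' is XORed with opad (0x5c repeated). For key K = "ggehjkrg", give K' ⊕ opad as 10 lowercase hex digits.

f4fd5c5c5c

Key "ggehjkrg" = 67 67 65 68 6a 6b 72 67 is 8 bytes > B = 5, so hash it first: H(key) = a8 a1, then zero-pad to 5 bytes: K' = a8 a1 00 00 00.
XOR each byte with 0x5c: a8⊕5c=f4, a1⊕5c=fd, 00⊕5c=5c, 00⊕5c=5c, 00⊕5c=5c.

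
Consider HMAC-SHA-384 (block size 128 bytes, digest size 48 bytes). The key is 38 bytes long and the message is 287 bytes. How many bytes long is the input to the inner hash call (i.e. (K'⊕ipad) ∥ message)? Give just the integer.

Key is 38 ≤ 128 bytes, zero-padded: |K'| = 128.
Inner input = (K'⊕ipad) ∥ m → 128 + 287 = 415 bytes.

415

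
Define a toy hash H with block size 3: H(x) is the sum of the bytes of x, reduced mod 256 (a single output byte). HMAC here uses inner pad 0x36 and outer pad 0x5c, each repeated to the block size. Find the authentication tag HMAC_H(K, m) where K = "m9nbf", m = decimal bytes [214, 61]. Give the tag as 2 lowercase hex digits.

Key "m9nbf" = 6d 39 6e 62 66 is 5 bytes > B = 3, so hash it first: H(key) = dc, then zero-pad to 3 bytes: K' = dc 00 00.
K' ⊕ ipad = ea 36 36.  K' ⊕ opad = 80 5c 5c.
Inner input = (K'⊕ipad) ∥ m = ea 36 36 ∥ d6 3d.
Inner hash: sum = 234+54+54+214+61 = 617; mod 256 = 105 → 69.
Outer input = (K'⊕opad) ∥ inner = 80 5c 5c ∥ 69.
Outer hash (tag): sum = 128+92+92+105 = 417; mod 256 = 161 → a1.

a1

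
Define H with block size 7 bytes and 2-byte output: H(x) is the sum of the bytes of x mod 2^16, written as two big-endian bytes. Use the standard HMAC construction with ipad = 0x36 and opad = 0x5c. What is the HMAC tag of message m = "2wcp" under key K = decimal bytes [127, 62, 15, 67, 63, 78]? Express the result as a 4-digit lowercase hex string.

Key decimal bytes [127, 62, 15, 67, 63, 78] = 7f 3e 0f 43 3f 4e is 6 bytes ≤ B = 7; zero-pad to 7 bytes: K' = 7f 3e 0f 43 3f 4e 00.
K' ⊕ ipad = 49 08 39 75 09 78 36.  K' ⊕ opad = 23 62 53 1f 63 12 5c.
Inner input = (K'⊕ipad) ∥ m = 49 08 39 75 09 78 36 ∥ 32 77 63 70.
Inner hash: sum = 73+8+57+117+9+120+54+50+119+99+112 = 818 → 03 32.
Outer input = (K'⊕opad) ∥ inner = 23 62 53 1f 63 12 5c ∥ 03 32.
Outer hash (tag): sum = 35+98+83+31+99+18+92+3+50 = 509 → 01 fd.

01fd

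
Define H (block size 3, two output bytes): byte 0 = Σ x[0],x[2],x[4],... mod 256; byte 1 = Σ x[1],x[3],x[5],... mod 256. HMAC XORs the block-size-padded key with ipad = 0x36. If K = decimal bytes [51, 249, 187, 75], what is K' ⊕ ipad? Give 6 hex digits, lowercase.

d87236

Key decimal bytes [51, 249, 187, 75] = 33 f9 bb 4b is 4 bytes > B = 3, so hash it first: H(key) = ee 44, then zero-pad to 3 bytes: K' = ee 44 00.
XOR each byte with 0x36: ee⊕36=d8, 44⊕36=72, 00⊕36=36.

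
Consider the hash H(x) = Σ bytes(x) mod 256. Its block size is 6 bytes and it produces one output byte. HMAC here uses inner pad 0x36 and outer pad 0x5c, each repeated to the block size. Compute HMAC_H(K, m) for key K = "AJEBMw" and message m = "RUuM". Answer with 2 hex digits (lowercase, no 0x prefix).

Key "AJEBMw" = 41 4a 45 42 4d 77 is exactly B = 6 bytes: K' = 41 4a 45 42 4d 77.
K' ⊕ ipad = 77 7c 73 74 7b 41.  K' ⊕ opad = 1d 16 19 1e 11 2b.
Inner input = (K'⊕ipad) ∥ m = 77 7c 73 74 7b 41 ∥ 52 55 75 4d.
Inner hash: sum = 119+124+115+116+123+65+82+85+117+77 = 1023; mod 256 = 255 → ff.
Outer input = (K'⊕opad) ∥ inner = 1d 16 19 1e 11 2b ∥ ff.
Outer hash (tag): sum = 29+22+25+30+17+43+255 = 421; mod 256 = 165 → a5.

a5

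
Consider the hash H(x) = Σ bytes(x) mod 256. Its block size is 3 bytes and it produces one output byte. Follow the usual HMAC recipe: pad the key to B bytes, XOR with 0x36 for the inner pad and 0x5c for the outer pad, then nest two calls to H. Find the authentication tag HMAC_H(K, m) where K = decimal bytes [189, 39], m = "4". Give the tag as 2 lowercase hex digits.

Key decimal bytes [189, 39] = bd 27 is 2 bytes ≤ B = 3; zero-pad to 3 bytes: K' = bd 27 00.
K' ⊕ ipad = 8b 11 36.  K' ⊕ opad = e1 7b 5c.
Inner input = (K'⊕ipad) ∥ m = 8b 11 36 ∥ 34.
Inner hash: sum = 139+17+54+52 = 262; mod 256 = 6 → 06.
Outer input = (K'⊕opad) ∥ inner = e1 7b 5c ∥ 06.
Outer hash (tag): sum = 225+123+92+6 = 446; mod 256 = 190 → be.

be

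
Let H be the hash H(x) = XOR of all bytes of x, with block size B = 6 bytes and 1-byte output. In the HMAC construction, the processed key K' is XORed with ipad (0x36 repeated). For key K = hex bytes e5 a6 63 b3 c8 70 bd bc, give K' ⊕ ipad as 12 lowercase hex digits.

1c3636363636

Key hex bytes e5 a6 63 b3 c8 70 bd bc is 8 bytes > B = 6, so hash it first: H(key) = 2a, then zero-pad to 6 bytes: K' = 2a 00 00 00 00 00.
XOR each byte with 0x36: 2a⊕36=1c, 00⊕36=36, 00⊕36=36, 00⊕36=36, 00⊕36=36, 00⊕36=36.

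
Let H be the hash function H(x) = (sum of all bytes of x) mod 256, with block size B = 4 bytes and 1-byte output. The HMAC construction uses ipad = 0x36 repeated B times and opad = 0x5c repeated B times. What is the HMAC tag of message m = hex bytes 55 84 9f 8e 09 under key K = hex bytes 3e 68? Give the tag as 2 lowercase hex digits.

Key hex bytes 3e 68 is 2 bytes ≤ B = 4; zero-pad to 4 bytes: K' = 3e 68 00 00.
K' ⊕ ipad = 08 5e 36 36.  K' ⊕ opad = 62 34 5c 5c.
Inner input = (K'⊕ipad) ∥ m = 08 5e 36 36 ∥ 55 84 9f 8e 09.
Inner hash: sum = 8+94+54+54+85+132+159+142+9 = 737; mod 256 = 225 → e1.
Outer input = (K'⊕opad) ∥ inner = 62 34 5c 5c ∥ e1.
Outer hash (tag): sum = 98+52+92+92+225 = 559; mod 256 = 47 → 2f.

2f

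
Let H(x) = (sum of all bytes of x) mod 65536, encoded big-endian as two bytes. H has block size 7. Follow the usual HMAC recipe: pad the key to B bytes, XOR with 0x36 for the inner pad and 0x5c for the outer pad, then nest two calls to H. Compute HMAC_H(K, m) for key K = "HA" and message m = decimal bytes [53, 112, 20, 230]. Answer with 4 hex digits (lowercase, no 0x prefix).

Key "HA" = 48 41 is 2 bytes ≤ B = 7; zero-pad to 7 bytes: K' = 48 41 00 00 00 00 00.
K' ⊕ ipad = 7e 77 36 36 36 36 36.  K' ⊕ opad = 14 1d 5c 5c 5c 5c 5c.
Inner input = (K'⊕ipad) ∥ m = 7e 77 36 36 36 36 36 ∥ 35 70 14 e6.
Inner hash: sum = 126+119+54+54+54+54+54+53+112+20+230 = 930 → 03 a2.
Outer input = (K'⊕opad) ∥ inner = 14 1d 5c 5c 5c 5c 5c ∥ 03 a2.
Outer hash (tag): sum = 20+29+92+92+92+92+92+3+162 = 674 → 02 a2.

02a2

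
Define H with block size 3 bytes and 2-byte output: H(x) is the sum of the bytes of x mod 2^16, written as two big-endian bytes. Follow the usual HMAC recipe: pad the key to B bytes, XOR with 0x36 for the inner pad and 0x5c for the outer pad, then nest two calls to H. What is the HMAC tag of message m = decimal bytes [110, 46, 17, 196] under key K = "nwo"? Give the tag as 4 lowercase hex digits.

00f5

Key "nwo" = 6e 77 6f is exactly B = 3 bytes: K' = 6e 77 6f.
K' ⊕ ipad = 58 41 59.  K' ⊕ opad = 32 2b 33.
Inner input = (K'⊕ipad) ∥ m = 58 41 59 ∥ 6e 2e 11 c4.
Inner hash: sum = 88+65+89+110+46+17+196 = 611 → 02 63.
Outer input = (K'⊕opad) ∥ inner = 32 2b 33 ∥ 02 63.
Outer hash (tag): sum = 50+43+51+2+99 = 245 → 00 f5.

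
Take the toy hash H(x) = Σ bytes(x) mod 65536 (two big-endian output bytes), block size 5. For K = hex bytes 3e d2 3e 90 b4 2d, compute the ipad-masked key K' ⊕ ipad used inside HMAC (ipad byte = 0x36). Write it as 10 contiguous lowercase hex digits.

3489363636

Key hex bytes 3e d2 3e 90 b4 2d is 6 bytes > B = 5, so hash it first: H(key) = 02 bf, then zero-pad to 5 bytes: K' = 02 bf 00 00 00.
XOR each byte with 0x36: 02⊕36=34, bf⊕36=89, 00⊕36=36, 00⊕36=36, 00⊕36=36.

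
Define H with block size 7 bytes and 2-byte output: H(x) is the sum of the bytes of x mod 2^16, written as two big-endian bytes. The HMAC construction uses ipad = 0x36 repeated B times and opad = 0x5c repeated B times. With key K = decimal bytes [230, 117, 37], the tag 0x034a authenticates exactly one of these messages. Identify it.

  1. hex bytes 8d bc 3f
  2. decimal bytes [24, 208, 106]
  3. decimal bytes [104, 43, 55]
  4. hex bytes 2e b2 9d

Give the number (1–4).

4

Key decimal bytes [230, 117, 37] = e6 75 25 is 3 bytes ≤ B = 7; zero-pad to 7 bytes: K' = e6 75 25 00 00 00 00.
K' ⊕ ipad = d0 43 13 36 36 36 36; K' ⊕ opad = ba 29 79 5c 5c 5c 5c.
m1: inner = H(d0 43 13 36 36 36 36 8d bc 3f) = 03 86; tag = H(ba 29 79 5c 5c 5c 5c 03 86) = 0355
m2: inner = H(d0 43 13 36 36 36 36 18 d0 6a) = 03 50; tag = H(ba 29 79 5c 5c 5c 5c 03 50) = 031f
m3: inner = H(d0 43 13 36 36 36 36 68 2b 37) = 02 c8; tag = H(ba 29 79 5c 5c 5c 5c 02 c8) = 0396
m4: inner = H(d0 43 13 36 36 36 36 2e b2 9d) = 03 7b; tag = H(ba 29 79 5c 5c 5c 5c 03 7b) = 034a ← matches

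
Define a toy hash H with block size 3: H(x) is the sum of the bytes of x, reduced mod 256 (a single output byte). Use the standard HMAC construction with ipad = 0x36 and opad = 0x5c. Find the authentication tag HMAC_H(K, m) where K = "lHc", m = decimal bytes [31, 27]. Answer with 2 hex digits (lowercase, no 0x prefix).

ea

Key "lHc" = 6c 48 63 is exactly B = 3 bytes: K' = 6c 48 63.
K' ⊕ ipad = 5a 7e 55.  K' ⊕ opad = 30 14 3f.
Inner input = (K'⊕ipad) ∥ m = 5a 7e 55 ∥ 1f 1b.
Inner hash: sum = 90+126+85+31+27 = 359; mod 256 = 103 → 67.
Outer input = (K'⊕opad) ∥ inner = 30 14 3f ∥ 67.
Outer hash (tag): sum = 48+20+63+103 = 234 → ea.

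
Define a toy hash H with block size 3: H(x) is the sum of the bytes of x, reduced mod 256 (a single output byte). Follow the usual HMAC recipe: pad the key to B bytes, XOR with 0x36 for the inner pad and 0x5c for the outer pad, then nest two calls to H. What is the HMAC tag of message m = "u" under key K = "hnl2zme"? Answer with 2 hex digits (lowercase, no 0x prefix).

2b

Key "hnl2zme" = 68 6e 6c 32 7a 6d 65 is 7 bytes > B = 3, so hash it first: H(key) = c0, then zero-pad to 3 bytes: K' = c0 00 00.
K' ⊕ ipad = f6 36 36.  K' ⊕ opad = 9c 5c 5c.
Inner input = (K'⊕ipad) ∥ m = f6 36 36 ∥ 75.
Inner hash: sum = 246+54+54+117 = 471; mod 256 = 215 → d7.
Outer input = (K'⊕opad) ∥ inner = 9c 5c 5c ∥ d7.
Outer hash (tag): sum = 156+92+92+215 = 555; mod 256 = 43 → 2b.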